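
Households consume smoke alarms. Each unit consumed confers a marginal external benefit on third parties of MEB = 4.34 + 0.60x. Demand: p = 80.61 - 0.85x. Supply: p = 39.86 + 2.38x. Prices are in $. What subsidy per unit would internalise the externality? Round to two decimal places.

Social marginal benefit = demand + MEB = 84.95 - 0.25x.
Set SMB = MC: 84.95 - 0.25x = 39.86 + 2.38x → x* = 17.1445.
The Pigouvian subsidy equals MEB at x*: 4.34 + 0.60×17.1445 = 14.6267.

subsidy = $14.63 per unit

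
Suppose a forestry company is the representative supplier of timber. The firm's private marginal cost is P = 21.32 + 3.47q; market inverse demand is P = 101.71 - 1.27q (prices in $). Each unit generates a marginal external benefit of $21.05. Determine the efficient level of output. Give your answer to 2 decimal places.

q* = 21.40

Social marginal cost = private MC − MEB = 0.27 + 3.47q.
Set SMC = demand: 0.27 + 3.47q = 101.71 - 1.27q → q* = 21.4008.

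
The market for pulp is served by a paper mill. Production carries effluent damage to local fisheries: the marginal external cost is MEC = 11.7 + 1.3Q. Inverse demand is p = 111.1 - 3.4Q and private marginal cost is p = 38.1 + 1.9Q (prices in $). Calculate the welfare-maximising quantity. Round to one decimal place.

Social marginal cost = private MC + MEC = 49.8 + 3.2Q.
Set SMC = demand: 49.8 + 3.2Q = 111.1 - 3.4Q → Q* = 9.2879.

Q* = 9.3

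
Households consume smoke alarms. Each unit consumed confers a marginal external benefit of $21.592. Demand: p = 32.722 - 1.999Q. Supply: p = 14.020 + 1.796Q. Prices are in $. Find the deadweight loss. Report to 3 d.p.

Market equilibrium (private): 14.020 + 1.796Q = 32.722 - 1.999Q → Q_m = 4.9281.
Social marginal benefit = demand + MEB = 54.314 - 1.999Q.
Set SMB = MC: 54.314 - 1.999Q = 14.020 + 1.796Q → Q* = 10.6177.
The loss is the area between SMB and MC from Q* to Q_m; with linear curves that's a triangle of height MEB(Q_m).
DWL = ½ × 5.6896 × 21.5920 = 61.4249.

DWL = $61.425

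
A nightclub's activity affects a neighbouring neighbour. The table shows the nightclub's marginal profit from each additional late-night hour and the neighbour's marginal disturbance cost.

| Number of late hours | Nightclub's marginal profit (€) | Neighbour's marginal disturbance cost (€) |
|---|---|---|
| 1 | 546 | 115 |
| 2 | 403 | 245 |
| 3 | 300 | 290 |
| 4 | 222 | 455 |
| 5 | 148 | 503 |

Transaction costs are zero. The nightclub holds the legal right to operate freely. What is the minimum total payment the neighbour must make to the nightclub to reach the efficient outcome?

€370

Left alone the nightclub would choose level 5 (marginal profit stays positive).
Efficient level: k* = 3 (marginal profit ≥ marginal disturbance cost through 3).
The neighbour must at least cover the nightclub's forgone profit from cutting 5→3: 222 + 148 = 370.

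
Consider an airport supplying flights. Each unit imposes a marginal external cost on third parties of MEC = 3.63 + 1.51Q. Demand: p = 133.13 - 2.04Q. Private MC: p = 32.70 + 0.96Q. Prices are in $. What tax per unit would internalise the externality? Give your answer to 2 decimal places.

Social marginal cost = private MC + MEC = 36.33 + 2.47Q.
Set SMC = demand: 36.33 + 2.47Q = 133.13 - 2.04Q → Q* = 21.4634.
The Pigouvian tax equals MEC at Q*: 3.63 + 1.51×21.4634 = 36.0397.

tax = $36.04 per unit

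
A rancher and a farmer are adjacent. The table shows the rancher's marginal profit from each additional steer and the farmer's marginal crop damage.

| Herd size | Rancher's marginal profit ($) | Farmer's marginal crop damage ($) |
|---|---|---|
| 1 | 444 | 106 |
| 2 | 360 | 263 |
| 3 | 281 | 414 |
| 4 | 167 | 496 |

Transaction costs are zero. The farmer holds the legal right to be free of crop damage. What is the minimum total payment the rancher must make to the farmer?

$369

Efficient level: marginal profit ≥ marginal crop damage through level 2, so k* = 2.
With the farmer holding the right, the rancher must at least compensate total damage at k*: 106 + 263 = 369.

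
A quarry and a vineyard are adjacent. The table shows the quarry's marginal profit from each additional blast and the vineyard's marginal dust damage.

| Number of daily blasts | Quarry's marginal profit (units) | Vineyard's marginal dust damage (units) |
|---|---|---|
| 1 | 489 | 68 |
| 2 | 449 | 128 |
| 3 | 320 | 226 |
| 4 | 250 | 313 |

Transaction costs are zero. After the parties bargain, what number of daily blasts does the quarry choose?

3

Bargaining reaches the level where marginal profit last exceeds marginal dust damage.
That holds through level 3 (320 ≥ 226) but not at 4 (250 < 313).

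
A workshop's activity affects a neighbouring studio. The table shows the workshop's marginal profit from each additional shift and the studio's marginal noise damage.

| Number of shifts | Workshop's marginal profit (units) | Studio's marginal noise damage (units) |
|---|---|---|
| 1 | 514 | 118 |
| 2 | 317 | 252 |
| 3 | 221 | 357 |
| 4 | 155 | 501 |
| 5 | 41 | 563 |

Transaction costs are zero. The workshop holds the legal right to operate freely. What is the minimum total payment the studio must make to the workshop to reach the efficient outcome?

417

Left alone the workshop would choose level 5 (marginal profit stays positive).
Efficient level: k* = 2 (marginal profit ≥ marginal noise damage through 2).
The studio must at least cover the workshop's forgone profit from cutting 5→2: 221 + 155 + 41 = 417.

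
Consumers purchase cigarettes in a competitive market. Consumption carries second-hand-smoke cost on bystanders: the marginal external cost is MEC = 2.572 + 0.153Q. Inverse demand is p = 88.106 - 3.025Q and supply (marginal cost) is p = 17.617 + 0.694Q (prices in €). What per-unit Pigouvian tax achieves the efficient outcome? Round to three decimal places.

Social marginal benefit = demand − MEC = 85.534 - 3.178Q.
Set SMB = MC: 85.534 - 3.178Q = 17.617 + 0.694Q → Q* = 17.5405.
The Pigouvian tax equals MEC at Q*: 2.572 + 0.153×17.5405 = 5.2557.

tax = €5.256 per unit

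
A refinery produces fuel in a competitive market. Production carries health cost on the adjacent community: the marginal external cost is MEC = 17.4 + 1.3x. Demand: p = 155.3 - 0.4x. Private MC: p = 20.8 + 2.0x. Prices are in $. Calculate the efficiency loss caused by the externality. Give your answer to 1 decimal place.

Market equilibrium (private): 20.8 + 2.0x = 155.3 - 0.4x → x_m = 56.0417.
Social marginal cost = private MC + MEC = 38.2 + 3.3x.
Set SMC = demand: 38.2 + 3.3x = 155.3 - 0.4x → x* = 31.6486.
The loss is the area between SMC and demand from x* to x_m; with linear curves that's a triangle of height MEC(x_m).
DWL = ½ × 24.3931 × 90.2542 = 1100.7899.

DWL = $1100.8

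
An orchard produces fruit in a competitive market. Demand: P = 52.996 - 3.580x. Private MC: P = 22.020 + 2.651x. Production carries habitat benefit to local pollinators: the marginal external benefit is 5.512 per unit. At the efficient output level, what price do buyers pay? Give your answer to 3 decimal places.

Social marginal cost = private MC − MEB = 16.508 + 2.651x.
Set SMC = demand: 16.508 + 2.651x = 52.996 - 3.580x → x* = 5.8559.
Consumer price on the demand curve at x*: 52.996 − 3.580×5.8559 = 32.0319.

P = 32.032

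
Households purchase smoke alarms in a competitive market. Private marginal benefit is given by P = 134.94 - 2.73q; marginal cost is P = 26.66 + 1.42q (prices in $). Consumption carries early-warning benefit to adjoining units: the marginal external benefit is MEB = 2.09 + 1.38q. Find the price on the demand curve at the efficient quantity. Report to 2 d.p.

P = $26.16

Social marginal benefit = demand + MEB = 137.03 - 1.35q.
Set SMB = MC: 137.03 - 1.35q = 26.66 + 1.42q → q* = 39.8448.
Consumer price on the demand curve at q*: 134.94 − 2.73×39.8448 = 26.1637.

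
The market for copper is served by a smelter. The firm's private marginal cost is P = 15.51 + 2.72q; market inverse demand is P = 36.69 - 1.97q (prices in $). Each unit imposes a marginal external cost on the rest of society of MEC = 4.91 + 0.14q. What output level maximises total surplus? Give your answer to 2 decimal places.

q* = 3.37

Social marginal cost = private MC + MEC = 20.42 + 2.86q.
Set SMC = demand: 20.42 + 2.86q = 36.69 - 1.97q → q* = 3.3685.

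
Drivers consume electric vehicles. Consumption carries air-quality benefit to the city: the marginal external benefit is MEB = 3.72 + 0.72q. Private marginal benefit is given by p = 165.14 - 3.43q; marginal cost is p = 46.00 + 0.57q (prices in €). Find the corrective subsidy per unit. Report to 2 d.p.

subsidy = €30.69 per unit

Social marginal benefit = demand + MEB = 168.86 - 2.71q.
Set SMB = MC: 168.86 - 2.71q = 46.00 + 0.57q → q* = 37.4573.
The Pigouvian subsidy equals MEB at q*: 3.72 + 0.72×37.4573 = 30.6893.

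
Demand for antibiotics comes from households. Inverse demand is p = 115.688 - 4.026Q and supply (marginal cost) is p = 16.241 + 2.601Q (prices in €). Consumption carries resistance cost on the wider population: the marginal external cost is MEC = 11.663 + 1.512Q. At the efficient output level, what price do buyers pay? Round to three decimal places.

Social marginal benefit = demand − MEC = 104.025 - 5.538Q.
Set SMB = MC: 104.025 - 5.538Q = 16.241 + 2.601Q → Q* = 10.7856.
Consumer price on the demand curve at Q*: 115.688 − 4.026×10.7856 = 72.2652.

P = €72.265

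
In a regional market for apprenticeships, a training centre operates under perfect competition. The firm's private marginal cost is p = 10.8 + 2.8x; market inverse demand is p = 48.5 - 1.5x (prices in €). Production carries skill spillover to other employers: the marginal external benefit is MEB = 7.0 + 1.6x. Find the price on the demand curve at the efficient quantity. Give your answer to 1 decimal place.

P = €23.7

Social marginal cost = private MC − MEB = 3.8 + 1.2x.
Set SMC = demand: 3.8 + 1.2x = 48.5 - 1.5x → x* = 16.5556.
Consumer price on the demand curve at x*: 48.5 − 1.5×16.5556 = 23.6666.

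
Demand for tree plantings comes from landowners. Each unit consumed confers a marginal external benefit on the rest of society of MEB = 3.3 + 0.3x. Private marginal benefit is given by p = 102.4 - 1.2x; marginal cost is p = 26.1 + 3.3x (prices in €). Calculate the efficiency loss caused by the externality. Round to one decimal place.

DWL = €8.4

Market equilibrium (private): 26.1 + 3.3x = 102.4 - 1.2x → x_m = 16.9556.
Social marginal benefit = demand + MEB = 105.7 - 0.9x.
Set SMB = MC: 105.7 - 0.9x = 26.1 + 3.3x → x* = 18.9524.
The welfare-loss triangle has base |x_m − x*| and height MEB(x_m) (the vertical gap between SMB and MC is zero at x* and MEB at x_m).
DWL = ½ × 1.9968 × 8.3867 = 8.3733.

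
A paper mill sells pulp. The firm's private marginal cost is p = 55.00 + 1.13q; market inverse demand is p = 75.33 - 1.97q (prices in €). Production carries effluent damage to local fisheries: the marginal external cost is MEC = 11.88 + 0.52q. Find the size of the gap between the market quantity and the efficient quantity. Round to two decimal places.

Market equilibrium (private): 55.00 + 1.13q = 75.33 - 1.97q → q_m = 6.5581.
Social marginal cost = private MC + MEC = 66.88 + 1.65q.
Set SMC = demand: 66.88 + 1.65q = 75.33 - 1.97q → q* = 2.3343.
Gap = |6.5581 − 2.3343| = 4.2238.

4.22 units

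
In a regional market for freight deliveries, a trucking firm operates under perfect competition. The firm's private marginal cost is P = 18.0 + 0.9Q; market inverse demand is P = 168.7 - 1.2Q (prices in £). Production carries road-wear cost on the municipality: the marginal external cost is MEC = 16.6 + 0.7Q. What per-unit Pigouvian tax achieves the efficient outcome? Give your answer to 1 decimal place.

tax = £50.1 per unit

Social marginal cost = private MC + MEC = 34.6 + 1.6Q.
Set SMC = demand: 34.6 + 1.6Q = 168.7 - 1.2Q → Q* = 47.8929.
The Pigouvian tax equals MEC at Q*: 16.6 + 0.7×47.8929 = 50.1250.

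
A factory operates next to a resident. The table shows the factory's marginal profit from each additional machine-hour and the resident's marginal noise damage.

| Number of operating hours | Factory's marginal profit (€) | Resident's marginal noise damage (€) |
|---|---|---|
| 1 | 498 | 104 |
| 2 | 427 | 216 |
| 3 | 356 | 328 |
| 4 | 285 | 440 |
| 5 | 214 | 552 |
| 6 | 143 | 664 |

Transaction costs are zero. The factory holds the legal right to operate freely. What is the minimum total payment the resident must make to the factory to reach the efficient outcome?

Left alone the factory would choose level 6 (marginal profit stays positive).
Efficient level: k* = 3 (marginal profit ≥ marginal noise damage through 3).
The resident must at least cover the factory's forgone profit from cutting 6→3: 285 + 214 + 143 = 642.

€642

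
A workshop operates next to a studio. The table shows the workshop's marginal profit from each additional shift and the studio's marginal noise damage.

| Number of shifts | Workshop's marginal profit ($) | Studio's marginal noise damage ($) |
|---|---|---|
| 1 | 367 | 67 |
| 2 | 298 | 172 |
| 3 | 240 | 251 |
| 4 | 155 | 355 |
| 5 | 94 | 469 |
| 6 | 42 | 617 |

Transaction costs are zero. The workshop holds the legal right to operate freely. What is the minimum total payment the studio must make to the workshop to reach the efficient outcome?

$531

Left alone the workshop would choose level 6 (marginal profit stays positive).
Efficient level: k* = 2 (marginal profit ≥ marginal noise damage through 2).
The studio must at least cover the workshop's forgone profit from cutting 6→2: 240 + 155 + 94 + 42 = 531.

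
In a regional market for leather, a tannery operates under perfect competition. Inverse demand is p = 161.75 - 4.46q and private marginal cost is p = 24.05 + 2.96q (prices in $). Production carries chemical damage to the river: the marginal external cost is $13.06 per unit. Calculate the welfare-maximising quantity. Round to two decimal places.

q* = 16.80

Social marginal cost = private MC + MEC = 37.11 + 2.96q.
Set SMC = demand: 37.11 + 2.96q = 161.75 - 4.46q → q* = 16.7978.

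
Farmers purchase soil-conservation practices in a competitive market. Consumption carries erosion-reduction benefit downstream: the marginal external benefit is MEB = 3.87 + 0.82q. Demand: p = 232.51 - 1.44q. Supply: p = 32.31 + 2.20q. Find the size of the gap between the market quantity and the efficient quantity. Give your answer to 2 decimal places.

17.37 units

Market equilibrium (private): 32.31 + 2.20q = 232.51 - 1.44q → q_m = 55.0000.
Social marginal benefit = demand + MEB = 236.38 - 0.62q.
Set SMB = MC: 236.38 - 0.62q = 32.31 + 2.20q → q* = 72.3652.
Gap = |55.0000 − 72.3652| = 17.3652.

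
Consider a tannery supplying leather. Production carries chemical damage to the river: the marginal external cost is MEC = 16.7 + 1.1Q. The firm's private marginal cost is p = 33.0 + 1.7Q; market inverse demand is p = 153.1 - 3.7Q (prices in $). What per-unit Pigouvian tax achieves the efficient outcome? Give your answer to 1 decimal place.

tax = $34.2 per unit

Social marginal cost = private MC + MEC = 49.7 + 2.8Q.
Set SMC = demand: 49.7 + 2.8Q = 153.1 - 3.7Q → Q* = 15.9077.
The Pigouvian tax equals MEC at Q*: 16.7 + 1.1×15.9077 = 34.1985.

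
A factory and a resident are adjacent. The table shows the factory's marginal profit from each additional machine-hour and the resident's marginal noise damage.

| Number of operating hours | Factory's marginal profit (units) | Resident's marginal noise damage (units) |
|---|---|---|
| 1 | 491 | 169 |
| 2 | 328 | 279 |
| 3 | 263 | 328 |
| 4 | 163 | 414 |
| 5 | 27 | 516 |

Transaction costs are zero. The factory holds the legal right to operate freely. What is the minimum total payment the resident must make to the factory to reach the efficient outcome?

Left alone the factory would choose level 5 (marginal profit stays positive).
Efficient level: k* = 2 (marginal profit ≥ marginal noise damage through 2).
The resident must at least cover the factory's forgone profit from cutting 5→2: 263 + 163 + 27 = 453.

453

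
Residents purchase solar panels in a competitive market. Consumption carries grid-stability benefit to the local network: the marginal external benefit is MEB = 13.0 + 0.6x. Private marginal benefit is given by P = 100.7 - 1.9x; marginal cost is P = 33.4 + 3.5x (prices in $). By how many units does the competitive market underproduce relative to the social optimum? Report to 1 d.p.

4.3 units

Market equilibrium (private): 33.4 + 3.5x = 100.7 - 1.9x → x_m = 12.4630.
Social marginal benefit = demand + MEB = 113.7 - 1.3x.
Set SMB = MC: 113.7 - 1.3x = 33.4 + 3.5x → x* = 16.7292.
Gap = |12.4630 − 16.7292| = 4.2662.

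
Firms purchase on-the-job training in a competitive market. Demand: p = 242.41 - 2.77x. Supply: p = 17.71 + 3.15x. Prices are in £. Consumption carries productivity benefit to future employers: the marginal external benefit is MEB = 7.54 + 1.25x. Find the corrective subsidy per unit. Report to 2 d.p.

Social marginal benefit = demand + MEB = 249.95 - 1.52x.
Set SMB = MC: 249.95 - 1.52x = 17.71 + 3.15x → x* = 49.7302.
The Pigouvian subsidy equals MEB at x*: 7.54 + 1.25×49.7302 = 69.7028.

subsidy = £69.70 per unit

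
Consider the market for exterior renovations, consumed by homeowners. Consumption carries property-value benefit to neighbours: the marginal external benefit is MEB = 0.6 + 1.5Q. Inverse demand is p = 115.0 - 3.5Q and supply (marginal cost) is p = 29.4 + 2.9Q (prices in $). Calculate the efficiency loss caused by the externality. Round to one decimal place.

DWL = $43.6

Market equilibrium (private): 29.4 + 2.9Q = 115.0 - 3.5Q → Q_m = 13.3750.
Social marginal benefit = demand + MEB = 115.6 - 2.0Q.
Set SMB = MC: 115.6 - 2.0Q = 29.4 + 2.9Q → Q* = 17.5918.
The loss is the area between SMB and MC from Q* to Q_m; with linear curves that's a triangle of height MEB(Q_m).
DWL = ½ × 4.2168 × 20.6625 = 43.5648.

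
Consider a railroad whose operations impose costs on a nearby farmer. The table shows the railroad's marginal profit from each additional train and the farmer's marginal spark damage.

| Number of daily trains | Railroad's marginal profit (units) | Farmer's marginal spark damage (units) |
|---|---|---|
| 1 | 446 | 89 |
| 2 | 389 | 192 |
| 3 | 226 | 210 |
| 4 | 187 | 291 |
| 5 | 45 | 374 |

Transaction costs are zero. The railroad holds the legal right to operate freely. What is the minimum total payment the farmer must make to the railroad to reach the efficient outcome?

232

Left alone the railroad would choose level 5 (marginal profit stays positive).
Efficient level: k* = 3 (marginal profit ≥ marginal spark damage through 3).
The farmer must at least cover the railroad's forgone profit from cutting 5→3: 187 + 45 = 232.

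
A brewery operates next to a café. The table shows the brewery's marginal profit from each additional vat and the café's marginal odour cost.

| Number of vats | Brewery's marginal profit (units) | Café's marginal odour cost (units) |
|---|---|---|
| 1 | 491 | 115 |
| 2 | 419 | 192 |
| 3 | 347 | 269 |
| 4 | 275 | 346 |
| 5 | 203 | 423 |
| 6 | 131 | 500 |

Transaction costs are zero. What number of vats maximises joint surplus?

Bargaining reaches the level where marginal profit last exceeds marginal odour cost.
That holds through level 3 (347 ≥ 269) but not at 4 (275 < 346).

3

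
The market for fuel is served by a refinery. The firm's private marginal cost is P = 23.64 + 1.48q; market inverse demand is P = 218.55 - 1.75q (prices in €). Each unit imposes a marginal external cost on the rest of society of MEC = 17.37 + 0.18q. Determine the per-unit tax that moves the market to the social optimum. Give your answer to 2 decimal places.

Social marginal cost = private MC + MEC = 41.01 + 1.66q.
Set SMC = demand: 41.01 + 1.66q = 218.55 - 1.75q → q* = 52.0645.
The Pigouvian tax equals MEC at q*: 17.37 + 0.18×52.0645 = 26.7416.

tax = €26.74 per unit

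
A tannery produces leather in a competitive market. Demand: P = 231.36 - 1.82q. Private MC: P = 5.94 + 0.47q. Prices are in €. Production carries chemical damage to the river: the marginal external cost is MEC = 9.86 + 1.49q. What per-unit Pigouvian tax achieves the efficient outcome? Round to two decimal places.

tax = €94.83 per unit

Social marginal cost = private MC + MEC = 15.80 + 1.96q.
Set SMC = demand: 15.80 + 1.96q = 231.36 - 1.82q → q* = 57.0265.
The Pigouvian tax equals MEC at q*: 9.86 + 1.49×57.0265 = 94.8295.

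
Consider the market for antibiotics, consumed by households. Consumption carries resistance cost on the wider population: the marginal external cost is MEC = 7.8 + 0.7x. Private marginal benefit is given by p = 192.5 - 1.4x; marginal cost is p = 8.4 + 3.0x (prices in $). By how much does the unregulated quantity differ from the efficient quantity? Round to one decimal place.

Market equilibrium (private): 8.4 + 3.0x = 192.5 - 1.4x → x_m = 41.8409.
Social marginal benefit = demand − MEC = 184.7 - 2.1x.
Set SMB = MC: 184.7 - 2.1x = 8.4 + 3.0x → x* = 34.5686.
Gap = |41.8409 − 34.5686| = 7.2723.

7.3 units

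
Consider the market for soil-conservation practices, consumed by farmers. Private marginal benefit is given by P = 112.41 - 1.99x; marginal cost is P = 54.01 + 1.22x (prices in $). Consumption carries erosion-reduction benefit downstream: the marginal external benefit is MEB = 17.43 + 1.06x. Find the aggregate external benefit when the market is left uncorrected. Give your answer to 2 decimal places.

Market equilibrium (private): 54.01 + 1.22x = 112.41 - 1.99x → x_m = 18.1931.
Total external benefit = ∫₀^{x_m} (17.43 + 1.06x) dx = 17.43×18.1931 + ½×1.06×18.1931² = 492.5298.

$492.53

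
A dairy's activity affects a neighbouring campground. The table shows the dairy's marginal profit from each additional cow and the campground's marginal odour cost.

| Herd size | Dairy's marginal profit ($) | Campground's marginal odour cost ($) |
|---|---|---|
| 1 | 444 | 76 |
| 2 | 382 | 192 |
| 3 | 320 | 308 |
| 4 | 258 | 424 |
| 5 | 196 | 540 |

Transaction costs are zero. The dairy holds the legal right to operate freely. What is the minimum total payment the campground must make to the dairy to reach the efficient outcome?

$454

Left alone the dairy would choose level 5 (marginal profit stays positive).
Efficient level: k* = 3 (marginal profit ≥ marginal odour cost through 3).
The campground must at least cover the dairy's forgone profit from cutting 5→3: 258 + 196 = 454.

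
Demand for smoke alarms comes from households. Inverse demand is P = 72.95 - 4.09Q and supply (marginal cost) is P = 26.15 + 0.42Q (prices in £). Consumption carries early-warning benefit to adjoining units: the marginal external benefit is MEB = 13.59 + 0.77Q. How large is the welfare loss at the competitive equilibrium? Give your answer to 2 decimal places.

DWL = £62.26

Market equilibrium (private): 26.15 + 0.42Q = 72.95 - 4.09Q → Q_m = 10.3769.
Social marginal benefit = demand + MEB = 86.54 - 3.32Q.
Set SMB = MC: 86.54 - 3.32Q = 26.15 + 0.42Q → Q* = 16.1471.
Height of the DWL triangle at Q_m is SMB(Q_m) − MC(Q_m) = MEB(Q_m) = 21.5802.
DWL = ½ × 5.7702 × 21.5802 = 62.2610.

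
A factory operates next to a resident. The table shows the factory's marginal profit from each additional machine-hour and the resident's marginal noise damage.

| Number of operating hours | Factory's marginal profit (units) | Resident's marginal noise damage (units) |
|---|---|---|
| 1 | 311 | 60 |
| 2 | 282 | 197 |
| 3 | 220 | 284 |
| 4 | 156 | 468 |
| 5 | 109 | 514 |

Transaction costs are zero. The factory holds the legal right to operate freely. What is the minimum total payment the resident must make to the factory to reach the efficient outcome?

485

Left alone the factory would choose level 5 (marginal profit stays positive).
Efficient level: k* = 2 (marginal profit ≥ marginal noise damage through 2).
The resident must at least cover the factory's forgone profit from cutting 5→2: 220 + 156 + 109 = 485.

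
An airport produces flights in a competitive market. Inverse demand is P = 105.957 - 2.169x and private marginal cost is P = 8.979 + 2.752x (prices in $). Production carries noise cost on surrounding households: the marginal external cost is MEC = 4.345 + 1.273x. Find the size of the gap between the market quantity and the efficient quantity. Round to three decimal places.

4.752 units

Market equilibrium (private): 8.979 + 2.752x = 105.957 - 2.169x → x_m = 19.7070.
Social marginal cost = private MC + MEC = 13.324 + 4.025x.
Set SMC = demand: 13.324 + 4.025x = 105.957 - 2.169x → x* = 14.9553.
Gap = |19.7070 − 14.9553| = 4.7517.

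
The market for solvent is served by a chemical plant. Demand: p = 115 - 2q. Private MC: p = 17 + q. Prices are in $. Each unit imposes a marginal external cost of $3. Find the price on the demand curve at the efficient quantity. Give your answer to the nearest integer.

Social marginal cost = private MC + MEC = 20 + q.
Set SMC = demand: 20 + q = 115 - 2q → q* = 31.6667.
Consumer price on the demand curve at q*: 115 − 2×31.6667 = 51.6666.

P = $52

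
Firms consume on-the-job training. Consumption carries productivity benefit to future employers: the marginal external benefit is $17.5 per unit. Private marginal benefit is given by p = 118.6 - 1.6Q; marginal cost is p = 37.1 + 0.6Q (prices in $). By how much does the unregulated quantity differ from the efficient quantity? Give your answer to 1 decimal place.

Market equilibrium (private): 37.1 + 0.6Q = 118.6 - 1.6Q → Q_m = 37.0455.
Social marginal benefit = demand + MEB = 136.1 - 1.6Q.
Set SMB = MC: 136.1 - 1.6Q = 37.1 + 0.6Q → Q* = 45.0000.
Gap = |37.0455 − 45.0000| = 7.9545.

8.0 units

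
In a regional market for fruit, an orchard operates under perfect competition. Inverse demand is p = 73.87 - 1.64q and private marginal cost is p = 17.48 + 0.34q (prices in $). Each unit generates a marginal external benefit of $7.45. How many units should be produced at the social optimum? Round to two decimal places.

Social marginal cost = private MC − MEB = 10.03 + 0.34q.
Set SMC = demand: 10.03 + 0.34q = 73.87 - 1.64q → q* = 32.2424.

q* = 32.24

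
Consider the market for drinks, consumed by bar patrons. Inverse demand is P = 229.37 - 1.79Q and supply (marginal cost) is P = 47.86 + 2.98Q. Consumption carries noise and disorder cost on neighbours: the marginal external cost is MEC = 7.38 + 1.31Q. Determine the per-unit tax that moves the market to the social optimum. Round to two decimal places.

tax = 44.90 per unit

Social marginal benefit = demand − MEC = 221.99 - 3.10Q.
Set SMB = MC: 221.99 - 3.10Q = 47.86 + 2.98Q → Q* = 28.6398.
The Pigouvian tax equals MEC at Q*: 7.38 + 1.31×28.6398 = 44.8981.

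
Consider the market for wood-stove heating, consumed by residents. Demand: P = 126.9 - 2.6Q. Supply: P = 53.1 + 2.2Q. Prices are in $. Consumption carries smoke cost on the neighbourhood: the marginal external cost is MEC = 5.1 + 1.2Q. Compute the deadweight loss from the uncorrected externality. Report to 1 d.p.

Market equilibrium (private): 53.1 + 2.2Q = 126.9 - 2.6Q → Q_m = 15.3750.
Social marginal benefit = demand − MEC = 121.8 - 3.8Q.
Set SMB = MC: 121.8 - 3.8Q = 53.1 + 2.2Q → Q* = 11.4500.
The welfare-loss triangle has base |Q_m − Q*| and height MEC(Q_m) (the vertical gap between SMB and MC is zero at Q* and MEC at Q_m).
DWL = ½ × 3.9250 × 23.5500 = 46.2169.

DWL = $46.2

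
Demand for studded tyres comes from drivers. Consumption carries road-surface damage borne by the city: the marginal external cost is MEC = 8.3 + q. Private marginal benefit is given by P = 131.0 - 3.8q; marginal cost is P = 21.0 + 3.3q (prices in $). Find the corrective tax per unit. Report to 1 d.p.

Social marginal benefit = demand − MEC = 122.7 - 4.8q.
Set SMB = MC: 122.7 - 4.8q = 21.0 + 3.3q → q* = 12.5556.
The Pigouvian tax equals MEC at q*: 8.3 + 1.0×12.5556 = 20.8556.

tax = $20.9 per unit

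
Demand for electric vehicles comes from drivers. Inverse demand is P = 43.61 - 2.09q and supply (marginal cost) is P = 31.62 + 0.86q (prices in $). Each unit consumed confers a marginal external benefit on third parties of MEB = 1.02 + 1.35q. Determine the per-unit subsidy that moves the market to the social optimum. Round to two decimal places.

subsidy = $12.00 per unit

Social marginal benefit = demand + MEB = 44.63 - 0.74q.
Set SMB = MC: 44.63 - 0.74q = 31.62 + 0.86q → q* = 8.1313.
The Pigouvian subsidy equals MEB at q*: 1.02 + 1.35×8.1313 = 11.9973.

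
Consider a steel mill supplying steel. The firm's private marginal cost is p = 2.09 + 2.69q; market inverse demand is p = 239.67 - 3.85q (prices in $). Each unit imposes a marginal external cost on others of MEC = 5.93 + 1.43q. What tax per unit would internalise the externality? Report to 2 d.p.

tax = $47.49 per unit

Social marginal cost = private MC + MEC = 8.02 + 4.12q.
Set SMC = demand: 8.02 + 4.12q = 239.67 - 3.85q → q* = 29.0652.
The Pigouvian tax equals MEC at q*: 5.93 + 1.43×29.0652 = 47.4932.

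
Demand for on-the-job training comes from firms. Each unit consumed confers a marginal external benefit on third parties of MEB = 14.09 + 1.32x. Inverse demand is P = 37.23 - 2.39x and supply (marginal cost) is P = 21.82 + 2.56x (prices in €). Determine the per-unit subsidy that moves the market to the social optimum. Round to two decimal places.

subsidy = €24.82 per unit

Social marginal benefit = demand + MEB = 51.32 - 1.07x.
Set SMB = MC: 51.32 - 1.07x = 21.82 + 2.56x → x* = 8.1267.
The Pigouvian subsidy equals MEB at x*: 14.09 + 1.32×8.1267 = 24.8172.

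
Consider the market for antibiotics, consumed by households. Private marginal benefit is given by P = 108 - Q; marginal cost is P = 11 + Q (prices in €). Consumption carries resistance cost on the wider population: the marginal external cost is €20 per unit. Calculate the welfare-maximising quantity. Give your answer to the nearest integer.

Social marginal benefit = demand − MEC = 88 - Q.
Set SMB = MC: 88 - Q = 11 + Q → Q* = 38.5000.

Q* = 39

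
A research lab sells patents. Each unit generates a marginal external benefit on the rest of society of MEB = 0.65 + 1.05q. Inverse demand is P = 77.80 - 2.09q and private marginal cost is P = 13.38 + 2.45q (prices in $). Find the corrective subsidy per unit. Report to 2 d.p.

Social marginal cost = private MC − MEB = 12.73 + 1.40q.
Set SMC = demand: 12.73 + 1.40q = 77.80 - 2.09q → q* = 18.6447.
The Pigouvian subsidy equals MEB at q*: 0.65 + 1.05×18.6447 = 20.2269.

subsidy = $20.23 per unit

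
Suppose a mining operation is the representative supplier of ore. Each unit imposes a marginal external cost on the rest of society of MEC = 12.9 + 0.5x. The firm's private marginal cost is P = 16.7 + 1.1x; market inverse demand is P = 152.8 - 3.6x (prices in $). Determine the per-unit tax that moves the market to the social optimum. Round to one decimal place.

tax = $24.7 per unit

Social marginal cost = private MC + MEC = 29.6 + 1.6x.
Set SMC = demand: 29.6 + 1.6x = 152.8 - 3.6x → x* = 23.6923.
The Pigouvian tax equals MEC at x*: 12.9 + 0.5×23.6923 = 24.7462.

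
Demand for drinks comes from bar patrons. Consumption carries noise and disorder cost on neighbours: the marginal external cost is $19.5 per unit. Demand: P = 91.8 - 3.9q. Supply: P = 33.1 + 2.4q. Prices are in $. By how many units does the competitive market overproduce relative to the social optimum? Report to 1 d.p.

Market equilibrium (private): 33.1 + 2.4q = 91.8 - 3.9q → q_m = 9.3175.
Social marginal benefit = demand − MEC = 72.3 - 3.9q.
Set SMB = MC: 72.3 - 3.9q = 33.1 + 2.4q → q* = 6.2222.
Gap = |9.3175 − 6.2222| = 3.0953.

3.1 units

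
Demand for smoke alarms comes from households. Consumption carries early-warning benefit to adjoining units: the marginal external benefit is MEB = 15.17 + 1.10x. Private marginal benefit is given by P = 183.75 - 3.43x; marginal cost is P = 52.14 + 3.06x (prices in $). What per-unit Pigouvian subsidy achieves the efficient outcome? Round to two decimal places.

Social marginal benefit = demand + MEB = 198.92 - 2.33x.
Set SMB = MC: 198.92 - 2.33x = 52.14 + 3.06x → x* = 27.2319.
The Pigouvian subsidy equals MEB at x*: 15.17 + 1.10×27.2319 = 45.1251.

subsidy = $45.13 per unit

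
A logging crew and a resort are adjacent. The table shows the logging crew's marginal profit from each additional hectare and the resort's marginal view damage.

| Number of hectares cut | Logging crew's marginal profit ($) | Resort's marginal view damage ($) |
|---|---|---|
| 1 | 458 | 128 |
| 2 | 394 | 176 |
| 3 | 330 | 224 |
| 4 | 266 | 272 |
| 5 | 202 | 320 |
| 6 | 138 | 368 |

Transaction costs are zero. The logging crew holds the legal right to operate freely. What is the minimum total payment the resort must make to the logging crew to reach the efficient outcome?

$606

Left alone the logging crew would choose level 6 (marginal profit stays positive).
Efficient level: k* = 3 (marginal profit ≥ marginal view damage through 3).
The resort must at least cover the logging crew's forgone profit from cutting 6→3: 266 + 202 + 138 = 606.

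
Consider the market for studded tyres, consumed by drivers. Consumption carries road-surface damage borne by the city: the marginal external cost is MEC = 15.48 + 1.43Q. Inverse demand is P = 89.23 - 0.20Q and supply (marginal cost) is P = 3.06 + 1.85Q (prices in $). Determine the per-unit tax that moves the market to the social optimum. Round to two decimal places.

tax = $44.53 per unit

Social marginal benefit = demand − MEC = 73.75 - 1.63Q.
Set SMB = MC: 73.75 - 1.63Q = 3.06 + 1.85Q → Q* = 20.3132.
The Pigouvian tax equals MEC at Q*: 15.48 + 1.43×20.3132 = 44.5279.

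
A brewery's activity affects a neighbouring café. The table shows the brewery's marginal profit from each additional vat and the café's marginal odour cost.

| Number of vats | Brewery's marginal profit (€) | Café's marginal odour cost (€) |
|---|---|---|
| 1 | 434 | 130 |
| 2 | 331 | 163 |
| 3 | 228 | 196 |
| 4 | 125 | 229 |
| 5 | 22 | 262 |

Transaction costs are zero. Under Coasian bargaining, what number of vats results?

3

Bargaining reaches the level where marginal profit last exceeds marginal odour cost.
That holds through level 3 (228 ≥ 196) but not at 4 (125 < 229).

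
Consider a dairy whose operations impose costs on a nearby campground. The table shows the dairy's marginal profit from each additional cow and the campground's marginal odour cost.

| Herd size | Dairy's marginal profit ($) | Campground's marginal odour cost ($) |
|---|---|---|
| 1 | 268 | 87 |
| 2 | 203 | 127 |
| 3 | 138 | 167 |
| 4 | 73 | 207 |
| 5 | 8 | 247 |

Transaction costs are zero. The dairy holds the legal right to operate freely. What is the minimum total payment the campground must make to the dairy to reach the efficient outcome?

Left alone the dairy would choose level 5 (marginal profit stays positive).
Efficient level: k* = 2 (marginal profit ≥ marginal odour cost through 2).
The campground must at least cover the dairy's forgone profit from cutting 5→2: 138 + 73 + 8 = 219.

$219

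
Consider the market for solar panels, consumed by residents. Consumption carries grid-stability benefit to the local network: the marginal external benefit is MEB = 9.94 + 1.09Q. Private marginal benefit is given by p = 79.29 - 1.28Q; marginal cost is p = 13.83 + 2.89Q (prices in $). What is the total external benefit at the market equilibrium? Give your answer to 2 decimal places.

Market equilibrium (private): 13.83 + 2.89Q = 79.29 - 1.28Q → Q_m = 15.6978.
Total external benefit = ∫₀^{Q_m} (9.94 + 1.09Q) dQ = 9.94×15.6978 + ½×1.09×15.6978² = 290.3355.

$290.34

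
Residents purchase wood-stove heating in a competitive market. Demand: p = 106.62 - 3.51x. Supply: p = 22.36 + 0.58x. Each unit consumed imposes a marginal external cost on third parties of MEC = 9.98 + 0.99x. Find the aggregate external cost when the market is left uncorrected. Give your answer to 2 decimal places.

415.69

Market equilibrium (private): 22.36 + 0.58x = 106.62 - 3.51x → x_m = 20.6015.
Total external cost = ∫₀^{x_m} (9.98 + 0.99x) dx = 9.98×20.6015 + ½×0.99×20.6015² = 415.6918.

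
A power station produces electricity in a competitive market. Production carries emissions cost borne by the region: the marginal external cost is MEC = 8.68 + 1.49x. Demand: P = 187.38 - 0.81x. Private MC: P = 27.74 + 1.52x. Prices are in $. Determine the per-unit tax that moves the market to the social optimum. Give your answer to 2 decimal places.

tax = $67.56 per unit

Social marginal cost = private MC + MEC = 36.42 + 3.01x.
Set SMC = demand: 36.42 + 3.01x = 187.38 - 0.81x → x* = 39.5183.
The Pigouvian tax equals MEC at x*: 8.68 + 1.49×39.5183 = 67.5623.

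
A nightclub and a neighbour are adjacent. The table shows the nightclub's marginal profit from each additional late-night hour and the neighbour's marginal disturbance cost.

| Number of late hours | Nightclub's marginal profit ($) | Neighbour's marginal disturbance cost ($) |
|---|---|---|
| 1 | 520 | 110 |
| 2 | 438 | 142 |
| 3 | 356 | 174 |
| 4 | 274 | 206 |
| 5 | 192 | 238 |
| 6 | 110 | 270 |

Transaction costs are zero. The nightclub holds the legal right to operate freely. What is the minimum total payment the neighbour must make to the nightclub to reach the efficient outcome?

Left alone the nightclub would choose level 6 (marginal profit stays positive).
Efficient level: k* = 4 (marginal profit ≥ marginal disturbance cost through 4).
The neighbour must at least cover the nightclub's forgone profit from cutting 6→4: 192 + 110 = 302.

$302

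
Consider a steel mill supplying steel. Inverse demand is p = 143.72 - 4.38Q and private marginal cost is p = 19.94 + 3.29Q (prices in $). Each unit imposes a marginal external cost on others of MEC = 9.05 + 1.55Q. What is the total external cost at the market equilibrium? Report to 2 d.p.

$347.89

Market equilibrium (private): 19.94 + 3.29Q = 143.72 - 4.38Q → Q_m = 16.1382.
Total external cost = ∫₀^{Q_m} (9.05 + 1.55Q) dQ = 9.05×16.1382 + ½×1.55×16.1382² = 347.8929.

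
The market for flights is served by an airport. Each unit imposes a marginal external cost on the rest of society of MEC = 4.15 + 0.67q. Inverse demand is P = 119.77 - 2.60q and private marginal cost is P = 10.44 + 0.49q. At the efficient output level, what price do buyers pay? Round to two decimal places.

Social marginal cost = private MC + MEC = 14.59 + 1.16q.
Set SMC = demand: 14.59 + 1.16q = 119.77 - 2.60q → q* = 27.9734.
Consumer price on the demand curve at q*: 119.77 − 2.60×27.9734 = 47.0392.

P = 47.04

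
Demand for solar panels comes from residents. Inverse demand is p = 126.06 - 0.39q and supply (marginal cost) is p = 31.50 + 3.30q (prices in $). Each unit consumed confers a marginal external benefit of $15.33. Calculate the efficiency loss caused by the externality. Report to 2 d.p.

DWL = $31.84

Market equilibrium (private): 31.50 + 3.30q = 126.06 - 0.39q → q_m = 25.6260.
Social marginal benefit = demand + MEB = 141.39 - 0.39q.
Set SMB = MC: 141.39 - 0.39q = 31.50 + 3.30q → q* = 29.7805.
Height of the DWL triangle at q_m is SMB(q_m) − MC(q_m) = MEB(q_m) = 15.3300.
DWL = ½ × 4.1545 × 15.3300 = 31.8442.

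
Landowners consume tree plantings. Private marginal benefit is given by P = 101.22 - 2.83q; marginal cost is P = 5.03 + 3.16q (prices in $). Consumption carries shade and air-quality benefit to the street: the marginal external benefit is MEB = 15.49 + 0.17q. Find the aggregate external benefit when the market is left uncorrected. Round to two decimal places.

$270.66

Market equilibrium (private): 5.03 + 3.16q = 101.22 - 2.83q → q_m = 16.0584.
Total external benefit = ∫₀^{q_m} (15.49 + 0.17q) dq = 15.49×16.0584 + ½×0.17×16.0584² = 270.6638.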